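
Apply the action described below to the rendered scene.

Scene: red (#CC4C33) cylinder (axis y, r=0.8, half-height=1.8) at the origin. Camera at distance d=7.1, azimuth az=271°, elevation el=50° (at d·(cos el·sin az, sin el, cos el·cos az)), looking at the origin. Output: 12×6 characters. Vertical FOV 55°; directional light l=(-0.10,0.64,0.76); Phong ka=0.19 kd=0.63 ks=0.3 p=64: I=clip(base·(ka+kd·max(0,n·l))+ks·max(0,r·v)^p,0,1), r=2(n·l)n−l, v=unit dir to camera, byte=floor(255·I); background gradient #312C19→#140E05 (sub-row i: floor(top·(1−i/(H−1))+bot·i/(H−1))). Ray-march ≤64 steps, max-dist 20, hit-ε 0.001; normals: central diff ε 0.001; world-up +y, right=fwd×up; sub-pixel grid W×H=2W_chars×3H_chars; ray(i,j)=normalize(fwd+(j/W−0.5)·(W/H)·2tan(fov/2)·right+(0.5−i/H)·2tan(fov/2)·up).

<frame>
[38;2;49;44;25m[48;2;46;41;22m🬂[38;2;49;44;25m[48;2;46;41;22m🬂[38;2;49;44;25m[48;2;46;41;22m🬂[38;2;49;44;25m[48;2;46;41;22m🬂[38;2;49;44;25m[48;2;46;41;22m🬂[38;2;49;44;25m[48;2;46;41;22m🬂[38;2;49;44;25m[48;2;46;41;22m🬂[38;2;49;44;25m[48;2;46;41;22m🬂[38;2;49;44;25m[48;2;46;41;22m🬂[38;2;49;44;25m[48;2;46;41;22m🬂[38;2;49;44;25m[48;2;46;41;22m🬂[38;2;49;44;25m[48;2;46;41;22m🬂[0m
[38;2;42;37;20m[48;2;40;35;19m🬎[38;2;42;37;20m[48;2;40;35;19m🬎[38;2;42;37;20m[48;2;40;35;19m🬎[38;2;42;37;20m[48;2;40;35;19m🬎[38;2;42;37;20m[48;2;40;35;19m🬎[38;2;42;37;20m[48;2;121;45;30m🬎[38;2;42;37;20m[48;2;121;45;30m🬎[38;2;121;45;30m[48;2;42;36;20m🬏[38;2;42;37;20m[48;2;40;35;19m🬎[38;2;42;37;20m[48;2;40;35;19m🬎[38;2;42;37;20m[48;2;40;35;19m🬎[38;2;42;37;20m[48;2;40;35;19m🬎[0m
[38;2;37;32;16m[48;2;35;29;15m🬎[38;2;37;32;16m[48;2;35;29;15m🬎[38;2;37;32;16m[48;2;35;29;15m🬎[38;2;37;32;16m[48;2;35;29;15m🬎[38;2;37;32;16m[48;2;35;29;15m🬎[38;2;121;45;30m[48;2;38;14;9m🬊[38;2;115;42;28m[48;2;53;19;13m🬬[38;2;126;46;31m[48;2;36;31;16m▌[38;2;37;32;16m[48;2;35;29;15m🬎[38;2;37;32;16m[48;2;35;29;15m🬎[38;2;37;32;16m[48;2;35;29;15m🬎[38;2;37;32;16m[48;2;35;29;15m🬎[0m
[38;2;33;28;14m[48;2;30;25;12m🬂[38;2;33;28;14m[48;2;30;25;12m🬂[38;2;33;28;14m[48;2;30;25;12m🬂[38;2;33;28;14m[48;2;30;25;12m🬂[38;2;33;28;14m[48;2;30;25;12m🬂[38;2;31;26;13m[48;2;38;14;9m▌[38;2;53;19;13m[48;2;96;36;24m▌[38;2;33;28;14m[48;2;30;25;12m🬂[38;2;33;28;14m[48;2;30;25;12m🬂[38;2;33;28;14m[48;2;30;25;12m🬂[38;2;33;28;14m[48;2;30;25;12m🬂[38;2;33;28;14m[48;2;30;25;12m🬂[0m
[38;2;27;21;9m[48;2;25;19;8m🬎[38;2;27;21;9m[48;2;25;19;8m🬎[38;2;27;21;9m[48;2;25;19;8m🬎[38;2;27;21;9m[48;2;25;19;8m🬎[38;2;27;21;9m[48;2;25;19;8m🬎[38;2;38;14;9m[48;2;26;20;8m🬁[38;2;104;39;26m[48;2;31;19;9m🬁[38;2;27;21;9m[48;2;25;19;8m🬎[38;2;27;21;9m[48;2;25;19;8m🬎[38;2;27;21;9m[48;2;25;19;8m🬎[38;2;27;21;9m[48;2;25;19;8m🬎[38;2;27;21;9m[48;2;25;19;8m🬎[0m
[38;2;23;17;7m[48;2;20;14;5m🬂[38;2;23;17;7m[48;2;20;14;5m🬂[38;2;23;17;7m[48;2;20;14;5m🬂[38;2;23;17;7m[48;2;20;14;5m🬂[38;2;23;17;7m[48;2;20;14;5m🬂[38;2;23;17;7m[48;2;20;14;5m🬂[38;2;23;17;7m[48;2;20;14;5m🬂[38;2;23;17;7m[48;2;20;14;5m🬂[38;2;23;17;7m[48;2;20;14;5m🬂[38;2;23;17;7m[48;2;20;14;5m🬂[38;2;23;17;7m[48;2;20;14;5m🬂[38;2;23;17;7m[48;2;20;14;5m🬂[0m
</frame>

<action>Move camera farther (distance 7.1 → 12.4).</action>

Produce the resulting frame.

<frame>
[38;2;49;44;25m[48;2;46;41;22m🬂[38;2;49;44;25m[48;2;46;41;22m🬂[38;2;49;44;25m[48;2;46;41;22m🬂[38;2;49;44;25m[48;2;46;41;22m🬂[38;2;49;44;25m[48;2;46;41;22m🬂[38;2;49;44;25m[48;2;46;41;22m🬂[38;2;49;44;25m[48;2;46;41;22m🬂[38;2;49;44;25m[48;2;46;41;22m🬂[38;2;49;44;25m[48;2;46;41;22m🬂[38;2;49;44;25m[48;2;46;41;22m🬂[38;2;49;44;25m[48;2;46;41;22m🬂[38;2;49;44;25m[48;2;46;41;22m🬂[0m
[38;2;42;37;20m[48;2;40;35;19m🬎[38;2;42;37;20m[48;2;40;35;19m🬎[38;2;42;37;20m[48;2;40;35;19m🬎[38;2;42;37;20m[48;2;40;35;19m🬎[38;2;42;37;20m[48;2;40;35;19m🬎[38;2;42;37;20m[48;2;40;35;19m🬎[38;2;42;37;20m[48;2;40;35;19m🬎[38;2;42;37;20m[48;2;40;35;19m🬎[38;2;42;37;20m[48;2;40;35;19m🬎[38;2;42;37;20m[48;2;40;35;19m🬎[38;2;42;37;20m[48;2;40;35;19m🬎[38;2;42;37;20m[48;2;40;35;19m🬎[0m
[38;2;37;32;16m[48;2;35;29;15m🬎[38;2;37;32;16m[48;2;35;29;15m🬎[38;2;37;32;16m[48;2;35;29;15m🬎[38;2;37;32;16m[48;2;35;29;15m🬎[38;2;37;32;16m[48;2;35;29;15m🬎[38;2;121;45;30m[48;2;37;28;14m🬇[38;2;38;33;17m[48;2;121;45;30m🬂[38;2;37;32;16m[48;2;35;29;15m🬎[38;2;37;32;16m[48;2;35;29;15m🬎[38;2;37;32;16m[48;2;35;29;15m🬎[38;2;37;32;16m[48;2;35;29;15m🬎[38;2;37;32;16m[48;2;35;29;15m🬎[0m
[38;2;33;28;14m[48;2;30;25;12m🬂[38;2;33;28;14m[48;2;30;25;12m🬂[38;2;33;28;14m[48;2;30;25;12m🬂[38;2;33;28;14m[48;2;30;25;12m🬂[38;2;33;28;14m[48;2;30;25;12m🬂[38;2;31;25;12m[48;2;38;14;9m🬲[38;2;131;49;32m[48;2;47;20;12m🬉[38;2;33;28;14m[48;2;30;25;12m🬂[38;2;33;28;14m[48;2;30;25;12m🬂[38;2;33;28;14m[48;2;30;25;12m🬂[38;2;33;28;14m[48;2;30;25;12m🬂[38;2;33;28;14m[48;2;30;25;12m🬂[0m
[38;2;27;21;9m[48;2;25;19;8m🬎[38;2;27;21;9m[48;2;25;19;8m🬎[38;2;27;21;9m[48;2;25;19;8m🬎[38;2;27;21;9m[48;2;25;19;8m🬎[38;2;27;21;9m[48;2;25;19;8m🬎[38;2;27;21;9m[48;2;25;19;8m🬎[38;2;27;21;9m[48;2;25;19;8m🬎[38;2;27;21;9m[48;2;25;19;8m🬎[38;2;27;21;9m[48;2;25;19;8m🬎[38;2;27;21;9m[48;2;25;19;8m🬎[38;2;27;21;9m[48;2;25;19;8m🬎[38;2;27;21;9m[48;2;25;19;8m🬎[0m
[38;2;23;17;7m[48;2;20;14;5m🬂[38;2;23;17;7m[48;2;20;14;5m🬂[38;2;23;17;7m[48;2;20;14;5m🬂[38;2;23;17;7m[48;2;20;14;5m🬂[38;2;23;17;7m[48;2;20;14;5m🬂[38;2;23;17;7m[48;2;20;14;5m🬂[38;2;23;17;7m[48;2;20;14;5m🬂[38;2;23;17;7m[48;2;20;14;5m🬂[38;2;23;17;7m[48;2;20;14;5m🬂[38;2;23;17;7m[48;2;20;14;5m🬂[38;2;23;17;7m[48;2;20;14;5m🬂[38;2;23;17;7m[48;2;20;14;5m🬂[0m
</frame>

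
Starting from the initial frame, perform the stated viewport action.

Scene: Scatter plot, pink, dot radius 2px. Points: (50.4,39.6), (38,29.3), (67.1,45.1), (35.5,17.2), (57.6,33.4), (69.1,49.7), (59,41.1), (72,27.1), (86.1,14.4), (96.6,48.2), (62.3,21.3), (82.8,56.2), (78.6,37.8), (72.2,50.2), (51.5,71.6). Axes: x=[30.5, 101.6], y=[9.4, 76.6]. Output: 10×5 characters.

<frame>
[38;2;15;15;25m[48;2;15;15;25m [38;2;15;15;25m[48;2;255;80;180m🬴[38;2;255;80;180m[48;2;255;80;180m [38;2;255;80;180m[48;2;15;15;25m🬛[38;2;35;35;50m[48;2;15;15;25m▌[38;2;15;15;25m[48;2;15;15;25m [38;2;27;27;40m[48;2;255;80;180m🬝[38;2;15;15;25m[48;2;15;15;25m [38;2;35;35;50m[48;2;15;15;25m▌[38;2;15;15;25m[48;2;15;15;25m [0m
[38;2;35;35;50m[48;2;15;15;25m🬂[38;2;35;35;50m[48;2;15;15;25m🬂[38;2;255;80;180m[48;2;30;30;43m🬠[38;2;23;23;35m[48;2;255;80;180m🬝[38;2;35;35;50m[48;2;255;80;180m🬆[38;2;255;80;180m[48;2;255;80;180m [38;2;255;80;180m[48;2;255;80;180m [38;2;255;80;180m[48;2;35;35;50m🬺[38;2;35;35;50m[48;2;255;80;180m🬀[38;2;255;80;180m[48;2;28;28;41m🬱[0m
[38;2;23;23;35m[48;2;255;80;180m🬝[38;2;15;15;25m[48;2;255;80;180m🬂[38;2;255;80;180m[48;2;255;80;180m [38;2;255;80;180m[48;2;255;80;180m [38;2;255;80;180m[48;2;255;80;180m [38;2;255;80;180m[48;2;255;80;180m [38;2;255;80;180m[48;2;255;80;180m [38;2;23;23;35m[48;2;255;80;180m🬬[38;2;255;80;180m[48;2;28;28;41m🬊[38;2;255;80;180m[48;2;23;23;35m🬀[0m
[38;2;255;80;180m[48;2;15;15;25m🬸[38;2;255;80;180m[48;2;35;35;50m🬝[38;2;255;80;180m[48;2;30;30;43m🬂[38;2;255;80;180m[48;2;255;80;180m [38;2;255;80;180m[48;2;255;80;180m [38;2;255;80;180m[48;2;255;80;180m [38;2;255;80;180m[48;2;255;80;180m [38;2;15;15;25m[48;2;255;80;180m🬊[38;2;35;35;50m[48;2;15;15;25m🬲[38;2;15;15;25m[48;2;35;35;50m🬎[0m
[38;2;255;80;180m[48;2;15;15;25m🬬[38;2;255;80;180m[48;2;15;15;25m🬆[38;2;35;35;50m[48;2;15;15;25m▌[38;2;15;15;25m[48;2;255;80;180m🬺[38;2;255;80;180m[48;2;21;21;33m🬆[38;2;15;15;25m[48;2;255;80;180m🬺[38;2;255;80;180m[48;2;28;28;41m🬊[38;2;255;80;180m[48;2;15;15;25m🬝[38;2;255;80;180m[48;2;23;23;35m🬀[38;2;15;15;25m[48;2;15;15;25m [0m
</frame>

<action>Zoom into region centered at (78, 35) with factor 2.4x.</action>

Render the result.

<frame>
[38;2;15;15;25m[48;2;255;80;180m🬐[38;2;255;80;180m[48;2;255;80;180m [38;2;255;80;180m[48;2;35;35;50m🬬[38;2;255;80;180m[48;2;15;15;25m🬆[38;2;35;35;50m[48;2;15;15;25m▌[38;2;15;15;25m[48;2;15;15;25m [38;2;35;35;50m[48;2;15;15;25m▌[38;2;15;15;25m[48;2;15;15;25m [38;2;35;35;50m[48;2;15;15;25m▌[38;2;15;15;25m[48;2;15;15;25m [0m
[38;2;35;35;50m[48;2;15;15;25m🬂[38;2;255;80;180m[48;2;19;19;30m🬀[38;2;35;35;50m[48;2;15;15;25m🬕[38;2;23;23;35m[48;2;255;80;180m🬝[38;2;35;35;50m[48;2;255;80;180m🬀[38;2;255;80;180m[48;2;28;28;41m🬱[38;2;35;35;50m[48;2;15;15;25m🬕[38;2;35;35;50m[48;2;15;15;25m🬂[38;2;35;35;50m[48;2;15;15;25m🬕[38;2;35;35;50m[48;2;15;15;25m🬂[0m
[38;2;15;15;25m[48;2;35;35;50m🬰[38;2;15;15;25m[48;2;35;35;50m🬰[38;2;31;31;45m[48;2;255;80;180m🬝[38;2;15;15;25m[48;2;35;35;50m🬰[38;2;255;80;180m[48;2;28;28;41m🬊[38;2;255;80;180m[48;2;23;23;35m🬀[38;2;35;35;50m[48;2;15;15;25m🬛[38;2;15;15;25m[48;2;35;35;50m🬰[38;2;35;35;50m[48;2;15;15;25m🬛[38;2;15;15;25m[48;2;35;35;50m🬰[0m
[38;2;19;19;30m[48;2;255;80;180m🬬[38;2;23;23;35m[48;2;255;80;180m🬴[38;2;255;80;180m[48;2;255;80;180m [38;2;255;80;180m[48;2;25;25;37m🬛[38;2;35;35;50m[48;2;15;15;25m🬲[38;2;15;15;25m[48;2;35;35;50m🬎[38;2;35;35;50m[48;2;15;15;25m🬲[38;2;15;15;25m[48;2;35;35;50m🬎[38;2;35;35;50m[48;2;15;15;25m🬲[38;2;15;15;25m[48;2;35;35;50m🬎[0m
[38;2;255;80;180m[48;2;255;80;180m [38;2;15;15;25m[48;2;255;80;180m🬸[38;2;255;80;180m[48;2;27;27;40m🬁[38;2;15;15;25m[48;2;15;15;25m [38;2;35;35;50m[48;2;15;15;25m▌[38;2;15;15;25m[48;2;15;15;25m [38;2;35;35;50m[48;2;15;15;25m▌[38;2;15;15;25m[48;2;15;15;25m [38;2;35;35;50m[48;2;15;15;25m▌[38;2;15;15;25m[48;2;15;15;25m [0m
</frame>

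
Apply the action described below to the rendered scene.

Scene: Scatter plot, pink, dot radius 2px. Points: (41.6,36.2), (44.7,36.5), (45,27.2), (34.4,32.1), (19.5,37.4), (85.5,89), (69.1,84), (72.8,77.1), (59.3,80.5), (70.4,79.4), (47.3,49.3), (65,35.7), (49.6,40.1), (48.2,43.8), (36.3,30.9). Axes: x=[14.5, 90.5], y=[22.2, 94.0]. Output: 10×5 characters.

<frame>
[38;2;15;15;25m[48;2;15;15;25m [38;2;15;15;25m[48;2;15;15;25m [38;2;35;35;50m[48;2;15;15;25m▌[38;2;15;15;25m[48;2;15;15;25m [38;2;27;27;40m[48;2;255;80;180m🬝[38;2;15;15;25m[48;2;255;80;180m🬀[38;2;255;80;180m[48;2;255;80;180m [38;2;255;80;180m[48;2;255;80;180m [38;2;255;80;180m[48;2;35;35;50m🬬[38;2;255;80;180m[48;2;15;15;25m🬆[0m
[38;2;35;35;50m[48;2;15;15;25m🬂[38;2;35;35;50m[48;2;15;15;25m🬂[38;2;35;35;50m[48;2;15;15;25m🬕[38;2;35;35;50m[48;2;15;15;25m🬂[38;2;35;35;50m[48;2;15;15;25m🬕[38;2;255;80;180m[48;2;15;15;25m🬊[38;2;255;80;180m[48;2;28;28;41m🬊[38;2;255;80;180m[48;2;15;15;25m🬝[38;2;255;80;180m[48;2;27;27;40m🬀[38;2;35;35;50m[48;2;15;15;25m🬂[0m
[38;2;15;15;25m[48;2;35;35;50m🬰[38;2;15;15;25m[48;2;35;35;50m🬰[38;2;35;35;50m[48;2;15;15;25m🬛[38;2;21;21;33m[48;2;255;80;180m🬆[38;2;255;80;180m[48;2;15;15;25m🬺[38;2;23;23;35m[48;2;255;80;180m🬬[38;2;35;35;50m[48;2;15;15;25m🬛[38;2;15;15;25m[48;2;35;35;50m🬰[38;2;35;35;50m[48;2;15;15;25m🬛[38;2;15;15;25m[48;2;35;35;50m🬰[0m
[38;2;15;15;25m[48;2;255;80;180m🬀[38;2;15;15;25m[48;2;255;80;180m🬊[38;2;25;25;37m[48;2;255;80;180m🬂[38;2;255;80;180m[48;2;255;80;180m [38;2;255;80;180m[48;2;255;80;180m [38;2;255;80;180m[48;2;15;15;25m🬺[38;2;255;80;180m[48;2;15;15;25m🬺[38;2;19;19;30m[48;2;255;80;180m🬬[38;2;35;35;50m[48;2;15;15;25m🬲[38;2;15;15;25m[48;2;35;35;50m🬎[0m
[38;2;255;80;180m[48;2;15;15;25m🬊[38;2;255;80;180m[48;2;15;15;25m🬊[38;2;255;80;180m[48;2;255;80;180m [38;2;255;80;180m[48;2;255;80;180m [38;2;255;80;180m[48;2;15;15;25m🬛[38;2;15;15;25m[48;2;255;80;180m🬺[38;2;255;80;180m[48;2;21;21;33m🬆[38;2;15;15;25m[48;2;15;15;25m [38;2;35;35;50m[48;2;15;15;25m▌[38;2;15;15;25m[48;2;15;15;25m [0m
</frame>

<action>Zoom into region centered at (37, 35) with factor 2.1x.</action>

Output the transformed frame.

<frame>
[38;2;15;15;25m[48;2;15;15;25m [38;2;15;15;25m[48;2;15;15;25m [38;2;35;35;50m[48;2;15;15;25m▌[38;2;15;15;25m[48;2;15;15;25m [38;2;35;35;50m[48;2;15;15;25m▌[38;2;15;15;25m[48;2;15;15;25m [38;2;35;35;50m[48;2;255;80;180m🬐[38;2;255;80;180m[48;2;255;80;180m [38;2;20;20;31m[48;2;255;80;180m🬨[38;2;15;15;25m[48;2;15;15;25m [0m
[38;2;255;80;180m[48;2;28;28;41m🬱[38;2;35;35;50m[48;2;15;15;25m🬂[38;2;35;35;50m[48;2;15;15;25m🬕[38;2;35;35;50m[48;2;15;15;25m🬂[38;2;35;35;50m[48;2;15;15;25m🬕[38;2;28;28;41m[48;2;255;80;180m🬆[38;2;35;35;50m[48;2;255;80;180m🬄[38;2;255;80;180m[48;2;255;80;180m [38;2;255;80;180m[48;2;255;80;180m [38;2;255;80;180m[48;2;23;23;35m🬃[0m
[38;2;255;80;180m[48;2;15;15;25m🬝[38;2;255;80;180m[48;2;23;23;35m🬀[38;2;35;35;50m[48;2;15;15;25m🬛[38;2;21;21;33m[48;2;255;80;180m🬆[38;2;255;80;180m[48;2;255;80;180m [38;2;255;80;180m[48;2;255;80;180m [38;2;255;80;180m[48;2;35;35;50m🬬[38;2;255;80;180m[48;2;21;21;33m🬆[38;2;255;80;180m[48;2;27;27;40m🬀[38;2;15;15;25m[48;2;35;35;50m🬰[0m
[38;2;15;15;25m[48;2;35;35;50m🬎[38;2;15;15;25m[48;2;35;35;50m🬎[38;2;35;35;50m[48;2;15;15;25m🬲[38;2;23;23;35m[48;2;255;80;180m🬺[38;2;255;80;180m[48;2;35;35;50m🬎[38;2;255;80;180m[48;2;25;25;37m🬈[38;2;255;80;180m[48;2;255;80;180m [38;2;255;80;180m[48;2;25;25;37m🬛[38;2;35;35;50m[48;2;15;15;25m🬲[38;2;15;15;25m[48;2;35;35;50m🬎[0m
[38;2;15;15;25m[48;2;15;15;25m [38;2;15;15;25m[48;2;15;15;25m [38;2;35;35;50m[48;2;15;15;25m▌[38;2;15;15;25m[48;2;15;15;25m [38;2;35;35;50m[48;2;15;15;25m▌[38;2;15;15;25m[48;2;15;15;25m [38;2;255;80;180m[48;2;27;27;40m🬁[38;2;15;15;25m[48;2;15;15;25m [38;2;35;35;50m[48;2;15;15;25m▌[38;2;15;15;25m[48;2;15;15;25m [0m
</frame>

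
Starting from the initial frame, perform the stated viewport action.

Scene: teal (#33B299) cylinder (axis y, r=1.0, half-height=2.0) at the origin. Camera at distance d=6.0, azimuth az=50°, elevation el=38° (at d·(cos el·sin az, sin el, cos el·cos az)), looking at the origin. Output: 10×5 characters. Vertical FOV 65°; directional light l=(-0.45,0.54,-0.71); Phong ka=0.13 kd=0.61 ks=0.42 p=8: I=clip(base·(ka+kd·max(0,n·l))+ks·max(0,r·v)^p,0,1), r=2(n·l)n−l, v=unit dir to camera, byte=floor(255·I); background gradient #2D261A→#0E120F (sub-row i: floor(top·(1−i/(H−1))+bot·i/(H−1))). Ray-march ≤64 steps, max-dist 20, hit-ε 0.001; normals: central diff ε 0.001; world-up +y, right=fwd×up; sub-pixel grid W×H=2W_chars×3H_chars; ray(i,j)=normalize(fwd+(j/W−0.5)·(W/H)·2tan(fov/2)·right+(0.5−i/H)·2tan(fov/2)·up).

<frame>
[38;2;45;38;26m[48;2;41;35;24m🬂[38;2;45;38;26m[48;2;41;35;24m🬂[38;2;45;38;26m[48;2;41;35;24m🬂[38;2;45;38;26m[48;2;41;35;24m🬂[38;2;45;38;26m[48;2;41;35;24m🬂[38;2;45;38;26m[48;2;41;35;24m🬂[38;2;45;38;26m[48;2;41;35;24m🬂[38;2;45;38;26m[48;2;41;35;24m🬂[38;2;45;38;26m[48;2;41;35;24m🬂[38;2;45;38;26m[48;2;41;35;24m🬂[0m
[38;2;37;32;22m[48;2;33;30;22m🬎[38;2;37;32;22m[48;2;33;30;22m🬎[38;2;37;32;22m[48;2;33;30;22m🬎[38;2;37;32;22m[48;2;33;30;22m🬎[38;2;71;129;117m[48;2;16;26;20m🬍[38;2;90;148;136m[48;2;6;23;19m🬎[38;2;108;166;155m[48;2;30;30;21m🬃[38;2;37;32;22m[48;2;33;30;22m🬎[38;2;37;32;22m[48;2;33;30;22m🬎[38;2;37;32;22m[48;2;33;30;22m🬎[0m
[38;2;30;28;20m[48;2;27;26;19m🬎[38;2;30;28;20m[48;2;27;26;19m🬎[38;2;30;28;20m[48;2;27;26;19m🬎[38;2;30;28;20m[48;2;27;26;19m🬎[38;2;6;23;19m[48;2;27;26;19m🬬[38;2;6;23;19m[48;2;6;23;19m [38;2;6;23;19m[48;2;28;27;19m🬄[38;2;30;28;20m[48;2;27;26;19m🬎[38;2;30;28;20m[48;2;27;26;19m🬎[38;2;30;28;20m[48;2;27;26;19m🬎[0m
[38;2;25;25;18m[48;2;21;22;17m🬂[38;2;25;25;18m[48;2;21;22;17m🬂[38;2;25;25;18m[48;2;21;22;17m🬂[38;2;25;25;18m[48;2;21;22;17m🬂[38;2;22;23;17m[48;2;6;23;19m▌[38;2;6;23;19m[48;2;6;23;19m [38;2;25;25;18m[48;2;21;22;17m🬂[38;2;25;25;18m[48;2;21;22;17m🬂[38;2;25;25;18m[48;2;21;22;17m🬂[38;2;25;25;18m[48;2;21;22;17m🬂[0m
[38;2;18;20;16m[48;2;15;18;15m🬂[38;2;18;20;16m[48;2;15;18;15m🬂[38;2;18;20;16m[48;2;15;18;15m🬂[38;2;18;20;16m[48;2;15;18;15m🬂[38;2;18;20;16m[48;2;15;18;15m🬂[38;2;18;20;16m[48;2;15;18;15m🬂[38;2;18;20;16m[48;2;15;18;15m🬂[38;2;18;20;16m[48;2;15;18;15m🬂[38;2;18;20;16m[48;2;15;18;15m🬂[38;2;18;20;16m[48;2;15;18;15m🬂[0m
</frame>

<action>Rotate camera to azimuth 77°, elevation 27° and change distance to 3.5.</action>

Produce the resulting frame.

<frame>
[38;2;45;38;26m[48;2;41;35;24m🬂[38;2;45;38;26m[48;2;41;35;24m🬂[38;2;45;38;26m[48;2;41;35;24m🬂[38;2;6;23;19m[48;2;6;23;19m [38;2;6;23;19m[48;2;6;23;19m [38;2;6;23;19m[48;2;6;23;19m [38;2;6;23;19m[48;2;6;23;19m [38;2;20;38;34m[48;2;42;36;25m▌[38;2;45;38;26m[48;2;41;35;24m🬂[38;2;45;38;26m[48;2;41;35;24m🬂[0m
[38;2;37;32;22m[48;2;33;30;22m🬎[38;2;37;32;22m[48;2;33;30;22m🬎[38;2;37;32;22m[48;2;33;30;22m🬎[38;2;6;23;19m[48;2;33;30;22m🬬[38;2;6;23;19m[48;2;6;23;19m [38;2;6;23;19m[48;2;6;23;19m [38;2;6;23;19m[48;2;6;23;19m [38;2;22;52;46m[48;2;35;31;22m🬄[38;2;37;32;22m[48;2;33;30;22m🬎[38;2;37;32;22m[48;2;33;30;22m🬎[0m
[38;2;30;28;20m[48;2;27;26;19m🬎[38;2;30;28;20m[48;2;27;26;19m🬎[38;2;30;28;20m[48;2;27;26;19m🬎[38;2;29;27;20m[48;2;6;23;19m▌[38;2;6;23;19m[48;2;6;23;19m [38;2;6;23;19m[48;2;6;23;19m [38;2;6;23;19m[48;2;6;23;19m [38;2;30;28;20m[48;2;27;26;19m🬎[38;2;30;28;20m[48;2;27;26;19m🬎[38;2;30;28;20m[48;2;27;26;19m🬎[0m
[38;2;25;25;18m[48;2;21;22;17m🬂[38;2;25;25;18m[48;2;21;22;17m🬂[38;2;25;25;18m[48;2;21;22;17m🬂[38;2;22;23;17m[48;2;6;23;19m▌[38;2;6;23;19m[48;2;6;23;19m [38;2;6;23;19m[48;2;6;23;19m [38;2;7;26;22m[48;2;15;54;47m🬝[38;2;25;25;18m[48;2;21;22;17m🬂[38;2;25;25;18m[48;2;21;22;17m🬂[38;2;25;25;18m[48;2;21;22;17m🬂[0m
[38;2;18;20;16m[48;2;15;18;15m🬂[38;2;18;20;16m[48;2;15;18;15m🬂[38;2;18;20;16m[48;2;15;18;15m🬂[38;2;18;20;16m[48;2;15;18;15m🬂[38;2;6;23;19m[48;2;6;23;19m [38;2;6;23;19m[48;2;6;23;19m [38;2;6;23;19m[48;2;16;19;15m▌[38;2;18;20;16m[48;2;15;18;15m🬂[38;2;18;20;16m[48;2;15;18;15m🬂[38;2;18;20;16m[48;2;15;18;15m🬂[0m
</frame>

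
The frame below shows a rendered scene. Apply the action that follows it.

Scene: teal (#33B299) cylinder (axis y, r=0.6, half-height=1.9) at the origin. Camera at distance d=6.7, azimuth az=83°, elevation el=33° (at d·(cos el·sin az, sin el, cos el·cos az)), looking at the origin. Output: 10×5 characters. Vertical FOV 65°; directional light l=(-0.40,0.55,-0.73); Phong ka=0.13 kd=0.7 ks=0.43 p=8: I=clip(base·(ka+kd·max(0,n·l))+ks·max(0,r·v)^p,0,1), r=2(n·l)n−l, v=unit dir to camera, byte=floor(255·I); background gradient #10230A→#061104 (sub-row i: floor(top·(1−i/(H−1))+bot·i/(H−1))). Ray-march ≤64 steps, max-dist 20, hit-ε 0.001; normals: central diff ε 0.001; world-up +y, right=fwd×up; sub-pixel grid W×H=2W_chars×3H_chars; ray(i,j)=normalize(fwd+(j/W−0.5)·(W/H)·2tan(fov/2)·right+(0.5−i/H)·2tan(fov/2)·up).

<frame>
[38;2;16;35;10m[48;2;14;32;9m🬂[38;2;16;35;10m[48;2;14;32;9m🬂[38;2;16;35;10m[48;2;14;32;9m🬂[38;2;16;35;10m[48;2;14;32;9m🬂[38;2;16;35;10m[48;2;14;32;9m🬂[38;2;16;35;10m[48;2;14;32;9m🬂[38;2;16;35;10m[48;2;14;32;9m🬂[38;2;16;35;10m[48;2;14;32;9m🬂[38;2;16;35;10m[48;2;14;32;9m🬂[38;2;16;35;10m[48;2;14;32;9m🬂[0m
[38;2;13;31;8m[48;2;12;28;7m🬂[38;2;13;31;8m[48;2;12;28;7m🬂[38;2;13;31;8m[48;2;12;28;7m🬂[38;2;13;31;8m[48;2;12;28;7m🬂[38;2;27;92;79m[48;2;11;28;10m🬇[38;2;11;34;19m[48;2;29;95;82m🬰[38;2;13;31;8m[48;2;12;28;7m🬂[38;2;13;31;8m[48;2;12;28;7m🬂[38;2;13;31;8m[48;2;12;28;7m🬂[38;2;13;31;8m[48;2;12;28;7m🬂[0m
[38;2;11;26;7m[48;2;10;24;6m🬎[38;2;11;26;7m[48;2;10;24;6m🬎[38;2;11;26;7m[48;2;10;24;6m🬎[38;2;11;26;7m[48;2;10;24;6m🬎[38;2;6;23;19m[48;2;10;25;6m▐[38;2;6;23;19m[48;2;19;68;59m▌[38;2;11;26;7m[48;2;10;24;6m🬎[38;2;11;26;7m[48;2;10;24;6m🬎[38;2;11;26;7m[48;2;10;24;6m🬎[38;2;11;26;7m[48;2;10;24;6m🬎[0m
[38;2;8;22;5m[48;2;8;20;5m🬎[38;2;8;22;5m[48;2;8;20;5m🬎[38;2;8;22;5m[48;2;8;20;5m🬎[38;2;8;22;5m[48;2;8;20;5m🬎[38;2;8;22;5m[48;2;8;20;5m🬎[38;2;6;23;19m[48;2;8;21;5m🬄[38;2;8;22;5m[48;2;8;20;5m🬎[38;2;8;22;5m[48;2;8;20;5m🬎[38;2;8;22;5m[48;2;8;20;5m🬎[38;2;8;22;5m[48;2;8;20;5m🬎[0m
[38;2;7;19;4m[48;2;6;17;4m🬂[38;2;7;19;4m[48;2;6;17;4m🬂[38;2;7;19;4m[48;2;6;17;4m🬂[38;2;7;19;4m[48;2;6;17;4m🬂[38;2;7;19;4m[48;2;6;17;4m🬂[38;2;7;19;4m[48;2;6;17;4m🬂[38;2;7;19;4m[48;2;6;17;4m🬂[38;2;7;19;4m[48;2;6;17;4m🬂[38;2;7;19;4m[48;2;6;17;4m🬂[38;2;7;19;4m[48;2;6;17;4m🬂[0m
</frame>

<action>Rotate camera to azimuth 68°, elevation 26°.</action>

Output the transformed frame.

<frame>
[38;2;16;35;10m[48;2;14;32;9m🬂[38;2;16;35;10m[48;2;14;32;9m🬂[38;2;16;35;10m[48;2;14;32;9m🬂[38;2;16;35;10m[48;2;14;32;9m🬂[38;2;16;35;10m[48;2;14;32;9m🬂[38;2;16;35;10m[48;2;14;32;9m🬂[38;2;16;35;10m[48;2;14;32;9m🬂[38;2;16;35;10m[48;2;14;32;9m🬂[38;2;16;35;10m[48;2;14;32;9m🬂[38;2;16;35;10m[48;2;14;32;9m🬂[0m
[38;2;13;31;8m[48;2;12;28;7m🬂[38;2;13;31;8m[48;2;12;28;7m🬂[38;2;13;31;8m[48;2;12;28;7m🬂[38;2;13;31;8m[48;2;12;28;7m🬂[38;2;31;96;83m[48;2;11;28;10m🬇[38;2;10;28;15m[48;2;36;102;89m🬰[38;2;13;31;8m[48;2;12;28;7m🬂[38;2;13;31;8m[48;2;12;28;7m🬂[38;2;13;31;8m[48;2;12;28;7m🬂[38;2;13;31;8m[48;2;12;28;7m🬂[0m
[38;2;11;26;7m[48;2;10;24;6m🬎[38;2;11;26;7m[48;2;10;24;6m🬎[38;2;11;26;7m[48;2;10;24;6m🬎[38;2;11;26;7m[48;2;10;24;6m🬎[38;2;6;23;19m[48;2;10;25;6m▐[38;2;7;26;22m[48;2;14;49;42m🬕[38;2;11;26;7m[48;2;10;24;6m🬎[38;2;11;26;7m[48;2;10;24;6m🬎[38;2;11;26;7m[48;2;10;24;6m🬎[38;2;11;26;7m[48;2;10;24;6m🬎[0m
[38;2;8;22;5m[48;2;8;20;5m🬎[38;2;8;22;5m[48;2;8;20;5m🬎[38;2;8;22;5m[48;2;8;20;5m🬎[38;2;8;22;5m[48;2;8;20;5m🬎[38;2;8;22;5m[48;2;8;20;5m🬎[38;2;6;23;19m[48;2;8;21;5m🬄[38;2;8;22;5m[48;2;8;20;5m🬎[38;2;8;22;5m[48;2;8;20;5m🬎[38;2;8;22;5m[48;2;8;20;5m🬎[38;2;8;22;5m[48;2;8;20;5m🬎[0m
[38;2;7;19;4m[48;2;6;17;4m🬂[38;2;7;19;4m[48;2;6;17;4m🬂[38;2;7;19;4m[48;2;6;17;4m🬂[38;2;7;19;4m[48;2;6;17;4m🬂[38;2;7;19;4m[48;2;6;17;4m🬂[38;2;7;19;4m[48;2;6;17;4m🬂[38;2;7;19;4m[48;2;6;17;4m🬂[38;2;7;19;4m[48;2;6;17;4m🬂[38;2;7;19;4m[48;2;6;17;4m🬂[38;2;7;19;4m[48;2;6;17;4m🬂[0m
</frame>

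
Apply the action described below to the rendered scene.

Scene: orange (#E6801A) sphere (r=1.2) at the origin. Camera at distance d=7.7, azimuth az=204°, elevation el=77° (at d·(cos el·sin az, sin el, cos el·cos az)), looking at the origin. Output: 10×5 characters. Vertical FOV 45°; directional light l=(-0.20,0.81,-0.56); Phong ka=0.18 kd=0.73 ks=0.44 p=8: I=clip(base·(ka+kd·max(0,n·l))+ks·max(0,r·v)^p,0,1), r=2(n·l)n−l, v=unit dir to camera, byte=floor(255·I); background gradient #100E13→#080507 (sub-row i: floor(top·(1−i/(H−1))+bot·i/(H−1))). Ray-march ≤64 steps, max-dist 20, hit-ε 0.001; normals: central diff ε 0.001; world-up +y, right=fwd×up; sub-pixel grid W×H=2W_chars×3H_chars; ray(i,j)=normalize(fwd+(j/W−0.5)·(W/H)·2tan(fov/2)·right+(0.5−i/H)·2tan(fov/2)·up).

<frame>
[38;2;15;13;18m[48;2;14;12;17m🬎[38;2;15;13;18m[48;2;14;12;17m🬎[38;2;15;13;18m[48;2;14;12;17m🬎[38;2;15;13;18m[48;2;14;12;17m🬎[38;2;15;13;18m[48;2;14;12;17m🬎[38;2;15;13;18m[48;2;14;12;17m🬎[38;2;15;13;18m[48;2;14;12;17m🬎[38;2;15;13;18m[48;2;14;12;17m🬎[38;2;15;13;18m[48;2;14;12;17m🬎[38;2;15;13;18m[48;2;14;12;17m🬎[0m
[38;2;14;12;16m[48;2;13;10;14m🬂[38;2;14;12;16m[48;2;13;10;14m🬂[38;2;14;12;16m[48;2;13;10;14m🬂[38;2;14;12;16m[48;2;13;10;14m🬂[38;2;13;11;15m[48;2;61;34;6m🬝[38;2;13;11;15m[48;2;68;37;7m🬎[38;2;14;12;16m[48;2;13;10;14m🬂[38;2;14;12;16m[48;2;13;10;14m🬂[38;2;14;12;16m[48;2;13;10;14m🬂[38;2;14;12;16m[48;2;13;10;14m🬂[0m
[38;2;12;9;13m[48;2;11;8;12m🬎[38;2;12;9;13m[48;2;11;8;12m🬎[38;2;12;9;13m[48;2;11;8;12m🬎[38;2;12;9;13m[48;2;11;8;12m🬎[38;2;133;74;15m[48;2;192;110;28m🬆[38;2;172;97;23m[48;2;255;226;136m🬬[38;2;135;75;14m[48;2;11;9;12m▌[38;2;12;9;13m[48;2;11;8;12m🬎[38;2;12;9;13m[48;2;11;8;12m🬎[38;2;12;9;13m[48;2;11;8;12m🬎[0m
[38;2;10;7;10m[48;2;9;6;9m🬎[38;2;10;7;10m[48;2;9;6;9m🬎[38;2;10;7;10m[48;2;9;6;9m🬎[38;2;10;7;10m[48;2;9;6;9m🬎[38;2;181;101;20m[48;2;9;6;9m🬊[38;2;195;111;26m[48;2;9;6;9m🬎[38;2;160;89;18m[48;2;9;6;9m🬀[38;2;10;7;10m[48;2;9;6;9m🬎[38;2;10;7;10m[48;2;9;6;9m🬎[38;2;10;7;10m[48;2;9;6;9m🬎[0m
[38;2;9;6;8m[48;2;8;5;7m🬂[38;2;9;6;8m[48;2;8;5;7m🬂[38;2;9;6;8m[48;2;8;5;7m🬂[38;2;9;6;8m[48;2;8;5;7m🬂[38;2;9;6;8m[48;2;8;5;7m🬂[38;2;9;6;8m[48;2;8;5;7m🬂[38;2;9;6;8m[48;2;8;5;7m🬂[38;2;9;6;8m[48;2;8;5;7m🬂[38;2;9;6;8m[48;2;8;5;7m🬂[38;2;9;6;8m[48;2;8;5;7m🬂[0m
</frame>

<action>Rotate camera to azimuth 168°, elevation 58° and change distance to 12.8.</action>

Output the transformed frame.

<frame>
[38;2;15;13;18m[48;2;14;12;17m🬎[38;2;15;13;18m[48;2;14;12;17m🬎[38;2;15;13;18m[48;2;14;12;17m🬎[38;2;15;13;18m[48;2;14;12;17m🬎[38;2;15;13;18m[48;2;14;12;17m🬎[38;2;15;13;18m[48;2;14;12;17m🬎[38;2;15;13;18m[48;2;14;12;17m🬎[38;2;15;13;18m[48;2;14;12;17m🬎[38;2;15;13;18m[48;2;14;12;17m🬎[38;2;15;13;18m[48;2;14;12;17m🬎[0m
[38;2;14;12;16m[48;2;13;10;14m🬂[38;2;14;12;16m[48;2;13;10;14m🬂[38;2;14;12;16m[48;2;13;10;14m🬂[38;2;14;12;16m[48;2;13;10;14m🬂[38;2;14;12;16m[48;2;13;10;14m🬂[38;2;14;12;16m[48;2;13;10;14m🬂[38;2;14;12;16m[48;2;13;10;14m🬂[38;2;14;12;16m[48;2;13;10;14m🬂[38;2;14;12;16m[48;2;13;10;14m🬂[38;2;14;12;16m[48;2;13;10;14m🬂[0m
[38;2;12;9;13m[48;2;11;8;12m🬎[38;2;12;9;13m[48;2;11;8;12m🬎[38;2;12;9;13m[48;2;11;8;12m🬎[38;2;12;9;13m[48;2;11;8;12m🬎[38;2;139;77;15m[48;2;11;9;12m🬦[38;2;12;10;13m[48;2;190;109;28m🬁[38;2;12;9;13m[48;2;11;8;12m🬎[38;2;12;9;13m[48;2;11;8;12m🬎[38;2;12;9;13m[48;2;11;8;12m🬎[38;2;12;9;13m[48;2;11;8;12m🬎[0m
[38;2;10;7;10m[48;2;9;6;9m🬎[38;2;10;7;10m[48;2;9;6;9m🬎[38;2;10;7;10m[48;2;9;6;9m🬎[38;2;10;7;10m[48;2;9;6;9m🬎[38;2;10;7;10m[48;2;9;6;9m🬎[38;2;128;71;14m[48;2;9;6;9m🬀[38;2;10;7;10m[48;2;9;6;9m🬎[38;2;10;7;10m[48;2;9;6;9m🬎[38;2;10;7;10m[48;2;9;6;9m🬎[38;2;10;7;10m[48;2;9;6;9m🬎[0m
[38;2;9;6;8m[48;2;8;5;7m🬂[38;2;9;6;8m[48;2;8;5;7m🬂[38;2;9;6;8m[48;2;8;5;7m🬂[38;2;9;6;8m[48;2;8;5;7m🬂[38;2;9;6;8m[48;2;8;5;7m🬂[38;2;9;6;8m[48;2;8;5;7m🬂[38;2;9;6;8m[48;2;8;5;7m🬂[38;2;9;6;8m[48;2;8;5;7m🬂[38;2;9;6;8m[48;2;8;5;7m🬂[38;2;9;6;8m[48;2;8;5;7m🬂[0m
</frame>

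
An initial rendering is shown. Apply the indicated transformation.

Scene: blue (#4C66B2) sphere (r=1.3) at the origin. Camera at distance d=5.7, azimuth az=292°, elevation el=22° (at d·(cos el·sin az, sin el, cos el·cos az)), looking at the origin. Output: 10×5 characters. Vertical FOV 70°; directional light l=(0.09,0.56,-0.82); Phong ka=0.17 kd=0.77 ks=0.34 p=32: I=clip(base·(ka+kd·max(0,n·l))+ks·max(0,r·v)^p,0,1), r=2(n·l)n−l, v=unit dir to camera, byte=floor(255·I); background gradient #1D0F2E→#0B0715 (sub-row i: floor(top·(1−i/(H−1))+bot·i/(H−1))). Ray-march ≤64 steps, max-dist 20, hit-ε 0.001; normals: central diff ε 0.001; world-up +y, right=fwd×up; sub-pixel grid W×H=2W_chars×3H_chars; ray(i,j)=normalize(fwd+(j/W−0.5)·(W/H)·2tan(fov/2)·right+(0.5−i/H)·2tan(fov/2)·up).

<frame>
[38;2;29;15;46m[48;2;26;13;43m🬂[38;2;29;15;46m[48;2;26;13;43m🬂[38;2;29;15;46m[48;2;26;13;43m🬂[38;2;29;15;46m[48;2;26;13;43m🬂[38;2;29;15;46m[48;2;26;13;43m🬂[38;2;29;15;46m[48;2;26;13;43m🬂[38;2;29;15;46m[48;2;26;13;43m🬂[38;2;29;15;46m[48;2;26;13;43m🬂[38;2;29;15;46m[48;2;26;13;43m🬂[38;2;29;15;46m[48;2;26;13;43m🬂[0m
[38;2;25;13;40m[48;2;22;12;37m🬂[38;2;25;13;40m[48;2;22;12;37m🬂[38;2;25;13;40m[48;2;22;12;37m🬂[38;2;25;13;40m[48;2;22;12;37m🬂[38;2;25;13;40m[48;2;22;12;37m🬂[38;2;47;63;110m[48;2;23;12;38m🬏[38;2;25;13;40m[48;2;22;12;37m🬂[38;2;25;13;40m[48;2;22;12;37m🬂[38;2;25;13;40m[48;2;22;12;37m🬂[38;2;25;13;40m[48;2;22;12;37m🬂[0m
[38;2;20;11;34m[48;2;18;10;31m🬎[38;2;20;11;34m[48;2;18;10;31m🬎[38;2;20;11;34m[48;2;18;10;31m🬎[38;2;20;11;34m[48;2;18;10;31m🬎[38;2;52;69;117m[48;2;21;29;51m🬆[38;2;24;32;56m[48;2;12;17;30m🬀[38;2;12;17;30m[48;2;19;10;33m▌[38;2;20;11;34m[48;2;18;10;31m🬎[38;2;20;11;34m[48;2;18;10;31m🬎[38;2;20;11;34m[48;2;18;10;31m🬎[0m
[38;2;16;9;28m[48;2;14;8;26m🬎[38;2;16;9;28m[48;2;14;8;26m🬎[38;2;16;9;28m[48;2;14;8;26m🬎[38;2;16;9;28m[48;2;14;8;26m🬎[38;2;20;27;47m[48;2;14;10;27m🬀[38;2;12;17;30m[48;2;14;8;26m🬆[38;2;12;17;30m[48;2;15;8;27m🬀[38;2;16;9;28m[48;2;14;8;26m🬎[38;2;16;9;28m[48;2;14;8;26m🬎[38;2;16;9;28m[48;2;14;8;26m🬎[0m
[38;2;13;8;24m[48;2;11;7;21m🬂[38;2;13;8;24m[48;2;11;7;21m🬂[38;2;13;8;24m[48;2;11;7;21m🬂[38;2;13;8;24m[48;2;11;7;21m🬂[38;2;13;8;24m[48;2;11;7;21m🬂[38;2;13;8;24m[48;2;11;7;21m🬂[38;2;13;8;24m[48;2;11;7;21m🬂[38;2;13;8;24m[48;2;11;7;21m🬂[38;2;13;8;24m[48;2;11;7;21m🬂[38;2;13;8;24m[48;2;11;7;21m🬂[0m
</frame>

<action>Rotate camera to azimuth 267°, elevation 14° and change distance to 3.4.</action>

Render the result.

<frame>
[38;2;29;15;46m[48;2;26;13;43m🬂[38;2;29;15;46m[48;2;26;13;43m🬂[38;2;29;15;46m[48;2;26;13;43m🬂[38;2;29;15;46m[48;2;26;13;43m🬂[38;2;29;15;46m[48;2;26;13;43m🬂[38;2;29;15;46m[48;2;26;13;43m🬂[38;2;29;15;46m[48;2;26;13;43m🬂[38;2;29;15;46m[48;2;26;13;43m🬂[38;2;29;15;46m[48;2;26;13;43m🬂[38;2;29;15;46m[48;2;26;13;43m🬂[0m
[38;2;25;13;40m[48;2;22;12;37m🬂[38;2;25;13;40m[48;2;22;12;37m🬂[38;2;25;13;40m[48;2;22;12;37m🬂[38;2;23;12;38m[48;2;62;81;137m🬝[38;2;25;13;40m[48;2;49;65;111m🬂[38;2;24;18;44m[48;2;31;42;74m🬡[38;2;23;17;42m[48;2;16;16;34m🬆[38;2;25;13;40m[48;2;22;12;37m🬂[38;2;25;13;40m[48;2;22;12;37m🬂[38;2;25;13;40m[48;2;22;12;37m🬂[0m
[38;2;20;11;34m[48;2;18;10;31m🬎[38;2;20;11;34m[48;2;18;10;31m🬎[38;2;20;11;34m[48;2;18;10;31m🬎[38;2;109;126;176m[48;2;49;66;115m🬁[38;2;36;49;86m[48;2;26;35;63m🬆[38;2;22;30;53m[48;2;14;19;34m🬄[38;2;12;17;30m[48;2;12;17;30m [38;2;12;17;30m[48;2;19;10;33m▌[38;2;20;11;34m[48;2;18;10;31m🬎[38;2;20;11;34m[48;2;18;10;31m🬎[0m
[38;2;16;9;28m[48;2;14;8;26m🬎[38;2;16;9;28m[48;2;14;8;26m🬎[38;2;16;9;28m[48;2;14;8;26m🬎[38;2;34;46;81m[48;2;14;8;26m🬊[38;2;22;29;52m[48;2;13;19;33m🬄[38;2;12;17;30m[48;2;12;17;30m [38;2;12;17;30m[48;2;14;8;26m🬝[38;2;12;17;30m[48;2;15;8;27m🬀[38;2;16;9;28m[48;2;14;8;26m🬎[38;2;16;9;28m[48;2;14;8;26m🬎[0m
[38;2;13;8;24m[48;2;11;7;21m🬂[38;2;13;8;24m[48;2;11;7;21m🬂[38;2;13;8;24m[48;2;11;7;21m🬂[38;2;13;8;24m[48;2;11;7;21m🬂[38;2;13;8;24m[48;2;11;7;21m🬂[38;2;13;8;24m[48;2;11;7;21m🬂[38;2;13;8;24m[48;2;11;7;21m🬂[38;2;13;8;24m[48;2;11;7;21m🬂[38;2;13;8;24m[48;2;11;7;21m🬂[38;2;13;8;24m[48;2;11;7;21m🬂[0m
</frame>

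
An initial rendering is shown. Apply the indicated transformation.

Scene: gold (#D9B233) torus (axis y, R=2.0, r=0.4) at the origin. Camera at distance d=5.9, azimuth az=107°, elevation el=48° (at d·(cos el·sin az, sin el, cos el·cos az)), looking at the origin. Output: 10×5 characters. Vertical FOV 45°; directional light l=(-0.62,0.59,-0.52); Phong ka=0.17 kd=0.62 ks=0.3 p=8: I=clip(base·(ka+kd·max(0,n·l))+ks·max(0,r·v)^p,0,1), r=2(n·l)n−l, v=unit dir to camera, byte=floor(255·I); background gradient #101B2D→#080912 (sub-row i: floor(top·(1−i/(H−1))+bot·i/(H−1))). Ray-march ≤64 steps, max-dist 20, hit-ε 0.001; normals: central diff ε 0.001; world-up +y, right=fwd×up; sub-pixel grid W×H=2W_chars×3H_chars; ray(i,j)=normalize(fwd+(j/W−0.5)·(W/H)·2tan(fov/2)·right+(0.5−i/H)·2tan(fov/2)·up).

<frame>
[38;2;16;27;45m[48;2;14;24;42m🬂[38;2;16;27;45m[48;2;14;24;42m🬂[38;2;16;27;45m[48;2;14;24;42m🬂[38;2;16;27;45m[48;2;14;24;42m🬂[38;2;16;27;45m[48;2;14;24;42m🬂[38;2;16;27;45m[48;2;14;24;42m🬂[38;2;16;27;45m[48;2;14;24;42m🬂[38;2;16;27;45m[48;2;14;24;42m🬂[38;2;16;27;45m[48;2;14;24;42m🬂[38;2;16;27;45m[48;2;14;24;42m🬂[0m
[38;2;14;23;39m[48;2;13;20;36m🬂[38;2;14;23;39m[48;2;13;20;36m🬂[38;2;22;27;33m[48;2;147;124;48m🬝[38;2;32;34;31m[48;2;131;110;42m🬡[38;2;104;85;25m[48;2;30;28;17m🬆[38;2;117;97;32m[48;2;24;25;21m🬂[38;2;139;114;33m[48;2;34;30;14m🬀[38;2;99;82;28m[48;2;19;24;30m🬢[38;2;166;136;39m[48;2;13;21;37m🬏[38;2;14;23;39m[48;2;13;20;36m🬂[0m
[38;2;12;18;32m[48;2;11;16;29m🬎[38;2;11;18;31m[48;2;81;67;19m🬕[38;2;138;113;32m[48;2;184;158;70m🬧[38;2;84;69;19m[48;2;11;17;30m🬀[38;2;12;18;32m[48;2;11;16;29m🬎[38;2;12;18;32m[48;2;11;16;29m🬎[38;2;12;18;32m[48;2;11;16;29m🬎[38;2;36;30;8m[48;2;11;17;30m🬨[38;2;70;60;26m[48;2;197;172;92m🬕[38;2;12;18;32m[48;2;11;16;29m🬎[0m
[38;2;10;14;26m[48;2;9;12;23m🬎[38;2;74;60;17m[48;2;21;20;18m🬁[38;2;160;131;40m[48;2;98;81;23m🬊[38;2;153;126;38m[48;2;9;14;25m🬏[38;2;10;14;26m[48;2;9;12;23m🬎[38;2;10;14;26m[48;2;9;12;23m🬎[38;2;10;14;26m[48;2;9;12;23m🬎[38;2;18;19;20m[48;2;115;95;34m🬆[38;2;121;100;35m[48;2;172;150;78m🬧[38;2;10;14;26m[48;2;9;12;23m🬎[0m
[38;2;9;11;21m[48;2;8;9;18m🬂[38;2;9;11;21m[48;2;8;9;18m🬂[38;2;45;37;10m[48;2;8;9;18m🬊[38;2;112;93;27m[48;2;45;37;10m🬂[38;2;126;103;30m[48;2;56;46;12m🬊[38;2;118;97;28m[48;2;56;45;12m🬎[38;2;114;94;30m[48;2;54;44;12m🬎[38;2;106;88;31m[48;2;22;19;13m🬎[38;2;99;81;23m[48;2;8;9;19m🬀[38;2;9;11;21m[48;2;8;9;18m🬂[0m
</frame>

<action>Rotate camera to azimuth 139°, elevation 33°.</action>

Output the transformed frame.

<frame>
[38;2;16;27;45m[48;2;14;24;42m🬂[38;2;16;27;45m[48;2;14;24;42m🬂[38;2;16;27;45m[48;2;14;24;42m🬂[38;2;16;27;45m[48;2;14;24;42m🬂[38;2;16;27;45m[48;2;14;24;42m🬂[38;2;16;27;45m[48;2;14;24;42m🬂[38;2;16;27;45m[48;2;14;24;42m🬂[38;2;16;27;45m[48;2;14;24;42m🬂[38;2;16;27;45m[48;2;14;24;42m🬂[38;2;16;27;45m[48;2;14;24;42m🬂[0m
[38;2;14;23;39m[48;2;13;20;36m🬂[38;2;14;23;39m[48;2;13;20;36m🬂[38;2;13;21;37m[48;2;84;68;19m🬝[38;2;13;22;38m[48;2;172;146;63m🬎[38;2;13;22;38m[48;2;113;94;31m🬆[38;2;32;32;25m[48;2;117;95;27m🬰[38;2;13;22;38m[48;2;38;32;8m🬎[38;2;25;29;33m[48;2;141;115;33m🬝[38;2;14;23;39m[48;2;13;20;36m🬂[38;2;14;23;39m[48;2;13;20;36m🬂[0m
[38;2;12;18;32m[48;2;11;16;29m🬎[38;2;11;18;31m[48;2;83;68;19m🬕[38;2;133;109;31m[48;2;164;135;41m🬮[38;2;134;111;36m[48;2;11;17;30m🬂[38;2;36;30;8m[48;2;11;17;30m🬀[38;2;12;18;32m[48;2;11;16;29m🬎[38;2;36;30;8m[48;2;11;17;30m🬂[38;2;36;30;8m[48;2;11;17;30m🬨[38;2;50;44;21m[48;2;135;111;34m🬔[38;2;12;18;32m[48;2;11;16;29m🬎[0m
[38;2;10;14;26m[48;2;9;12;23m🬎[38;2;44;37;10m[48;2;9;13;25m▐[38;2;121;100;28m[48;2;58;47;13m🬊[38;2;10;15;27m[48;2;110;90;25m🬂[38;2;10;14;26m[48;2;112;92;26m🬎[38;2;10;14;26m[48;2;116;95;27m🬎[38;2;26;26;24m[48;2;127;106;35m🬎[38;2;59;51;22m[48;2;166;143;68m🬆[38;2;133;110;37m[48;2;183;157;71m🬮[38;2;10;14;26m[48;2;9;12;23m🬎[0m
[38;2;9;11;21m[48;2;8;9;18m🬂[38;2;9;11;21m[48;2;8;9;18m🬂[38;2;36;30;8m[48;2;8;9;18m🬂[38;2;56;46;12m[48;2;22;19;13m🬂[38;2;75;61;17m[48;2;18;17;15m🬊[38;2;85;69;20m[48;2;8;9;18m🬎[38;2;96;79;25m[48;2;8;9;18m🬎[38;2;101;83;25m[48;2;8;9;18m🬆[38;2;97;79;22m[48;2;8;9;19m🬀[38;2;9;11;21m[48;2;8;9;18m🬂[0m
</frame>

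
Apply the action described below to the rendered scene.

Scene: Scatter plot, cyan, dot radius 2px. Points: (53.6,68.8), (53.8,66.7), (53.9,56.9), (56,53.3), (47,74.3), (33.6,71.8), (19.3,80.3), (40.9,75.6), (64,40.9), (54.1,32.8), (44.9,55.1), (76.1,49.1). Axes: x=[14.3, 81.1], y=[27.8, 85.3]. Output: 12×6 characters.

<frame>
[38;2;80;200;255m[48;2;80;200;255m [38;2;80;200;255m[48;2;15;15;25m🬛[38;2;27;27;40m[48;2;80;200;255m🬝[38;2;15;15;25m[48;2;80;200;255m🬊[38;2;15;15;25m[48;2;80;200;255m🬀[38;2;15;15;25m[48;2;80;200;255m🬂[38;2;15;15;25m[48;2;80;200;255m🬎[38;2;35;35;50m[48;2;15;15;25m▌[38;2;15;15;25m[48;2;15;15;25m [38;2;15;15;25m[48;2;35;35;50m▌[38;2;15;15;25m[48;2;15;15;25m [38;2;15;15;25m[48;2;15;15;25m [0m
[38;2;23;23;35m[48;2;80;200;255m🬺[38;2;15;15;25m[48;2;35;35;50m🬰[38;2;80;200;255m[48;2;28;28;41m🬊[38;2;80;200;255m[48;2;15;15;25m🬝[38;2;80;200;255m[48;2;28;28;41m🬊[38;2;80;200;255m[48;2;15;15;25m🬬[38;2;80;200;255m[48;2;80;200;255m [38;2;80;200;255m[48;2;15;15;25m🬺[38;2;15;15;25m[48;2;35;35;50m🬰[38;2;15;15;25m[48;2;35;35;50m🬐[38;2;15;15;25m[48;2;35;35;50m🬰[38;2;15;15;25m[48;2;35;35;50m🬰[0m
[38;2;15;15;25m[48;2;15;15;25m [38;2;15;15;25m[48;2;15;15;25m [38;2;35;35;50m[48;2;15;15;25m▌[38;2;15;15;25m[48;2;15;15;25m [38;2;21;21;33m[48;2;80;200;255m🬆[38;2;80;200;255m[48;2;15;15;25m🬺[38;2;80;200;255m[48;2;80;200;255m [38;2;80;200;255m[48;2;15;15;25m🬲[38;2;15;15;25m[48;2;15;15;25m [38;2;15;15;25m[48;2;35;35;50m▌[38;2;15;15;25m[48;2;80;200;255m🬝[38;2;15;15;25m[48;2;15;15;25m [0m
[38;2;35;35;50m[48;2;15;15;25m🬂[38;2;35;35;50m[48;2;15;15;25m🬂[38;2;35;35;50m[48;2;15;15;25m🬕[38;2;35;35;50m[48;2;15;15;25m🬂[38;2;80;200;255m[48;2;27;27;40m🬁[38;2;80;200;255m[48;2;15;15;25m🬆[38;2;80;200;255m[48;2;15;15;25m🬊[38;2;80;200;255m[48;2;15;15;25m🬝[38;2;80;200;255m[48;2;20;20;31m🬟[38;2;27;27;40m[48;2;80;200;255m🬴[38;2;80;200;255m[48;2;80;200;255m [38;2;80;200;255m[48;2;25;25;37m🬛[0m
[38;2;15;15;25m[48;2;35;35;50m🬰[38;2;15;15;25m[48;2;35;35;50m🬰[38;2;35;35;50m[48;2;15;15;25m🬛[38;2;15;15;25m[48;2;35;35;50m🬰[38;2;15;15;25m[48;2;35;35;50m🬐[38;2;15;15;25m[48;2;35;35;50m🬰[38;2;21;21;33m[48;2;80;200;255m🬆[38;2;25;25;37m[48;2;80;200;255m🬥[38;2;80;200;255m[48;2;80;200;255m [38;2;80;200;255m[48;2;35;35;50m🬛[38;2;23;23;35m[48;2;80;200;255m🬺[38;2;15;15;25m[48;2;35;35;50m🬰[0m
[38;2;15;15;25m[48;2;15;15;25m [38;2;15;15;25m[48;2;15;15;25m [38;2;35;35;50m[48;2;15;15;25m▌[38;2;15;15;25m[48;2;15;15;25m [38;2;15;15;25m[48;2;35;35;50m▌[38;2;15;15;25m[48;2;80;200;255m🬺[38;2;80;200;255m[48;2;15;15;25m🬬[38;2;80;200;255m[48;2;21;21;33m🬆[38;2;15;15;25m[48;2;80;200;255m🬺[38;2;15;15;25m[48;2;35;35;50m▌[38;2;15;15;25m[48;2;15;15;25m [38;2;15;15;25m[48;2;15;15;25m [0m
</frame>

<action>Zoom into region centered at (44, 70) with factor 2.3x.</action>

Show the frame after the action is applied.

<frame>
[38;2;15;15;25m[48;2;15;15;25m [38;2;15;15;25m[48;2;15;15;25m [38;2;35;35;50m[48;2;15;15;25m▌[38;2;15;15;25m[48;2;15;15;25m [38;2;23;23;35m[48;2;80;200;255m🬝[38;2;15;15;25m[48;2;15;15;25m [38;2;15;15;25m[48;2;15;15;25m [38;2;35;35;50m[48;2;15;15;25m▌[38;2;15;15;25m[48;2;15;15;25m [38;2;15;15;25m[48;2;35;35;50m▌[38;2;15;15;25m[48;2;15;15;25m [38;2;15;15;25m[48;2;15;15;25m [0m
[38;2;15;15;25m[48;2;35;35;50m🬰[38;2;23;23;35m[48;2;80;200;255m🬝[38;2;35;35;50m[48;2;15;15;25m🬛[38;2;19;19;30m[48;2;80;200;255m🬴[38;2;80;200;255m[48;2;80;200;255m [38;2;80;200;255m[48;2;15;15;25m🬺[38;2;15;15;25m[48;2;80;200;255m🬀[38;2;28;28;41m[48;2;80;200;255m🬊[38;2;15;15;25m[48;2;35;35;50m🬰[38;2;15;15;25m[48;2;35;35;50m🬐[38;2;15;15;25m[48;2;35;35;50m🬰[38;2;15;15;25m[48;2;35;35;50m🬰[0m
[38;2;15;15;25m[48;2;80;200;255m🬴[38;2;80;200;255m[48;2;80;200;255m [38;2;80;200;255m[48;2;15;15;25m🬛[38;2;15;15;25m[48;2;15;15;25m [38;2;23;23;35m[48;2;80;200;255m🬺[38;2;15;15;25m[48;2;15;15;25m [38;2;80;200;255m[48;2;15;15;25m🬊[38;2;80;200;255m[48;2;23;23;35m🬀[38;2;15;15;25m[48;2;15;15;25m [38;2;21;21;33m[48;2;80;200;255m🬆[38;2;15;15;25m[48;2;80;200;255m🬬[38;2;15;15;25m[48;2;15;15;25m [0m
[38;2;35;35;50m[48;2;15;15;25m🬂[38;2;80;200;255m[48;2;19;19;30m🬁[38;2;35;35;50m[48;2;15;15;25m🬕[38;2;35;35;50m[48;2;15;15;25m🬂[38;2;35;35;50m[48;2;15;15;25m🬨[38;2;35;35;50m[48;2;15;15;25m🬂[38;2;35;35;50m[48;2;15;15;25m🬂[38;2;35;35;50m[48;2;15;15;25m🬕[38;2;80;200;255m[48;2;20;20;31m🬉[38;2;80;200;255m[48;2;80;200;255m [38;2;80;200;255m[48;2;15;15;25m🬝[38;2;35;35;50m[48;2;15;15;25m🬂[0m
[38;2;15;15;25m[48;2;35;35;50m🬰[38;2;15;15;25m[48;2;35;35;50m🬰[38;2;35;35;50m[48;2;15;15;25m🬛[38;2;15;15;25m[48;2;35;35;50m🬰[38;2;15;15;25m[48;2;35;35;50m🬐[38;2;15;15;25m[48;2;35;35;50m🬰[38;2;15;15;25m[48;2;35;35;50m🬰[38;2;35;35;50m[48;2;15;15;25m🬛[38;2;15;15;25m[48;2;35;35;50m🬰[38;2;27;27;40m[48;2;80;200;255m🬺[38;2;15;15;25m[48;2;35;35;50m🬰[38;2;15;15;25m[48;2;35;35;50m🬰[0m
[38;2;15;15;25m[48;2;15;15;25m [38;2;15;15;25m[48;2;15;15;25m [38;2;35;35;50m[48;2;15;15;25m▌[38;2;15;15;25m[48;2;15;15;25m [38;2;15;15;25m[48;2;35;35;50m▌[38;2;15;15;25m[48;2;15;15;25m [38;2;15;15;25m[48;2;15;15;25m [38;2;35;35;50m[48;2;15;15;25m▌[38;2;15;15;25m[48;2;80;200;255m🬝[38;2;15;15;25m[48;2;80;200;255m🬀[38;2;15;15;25m[48;2;80;200;255m🬊[38;2;15;15;25m[48;2;15;15;25m [0m
</frame>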